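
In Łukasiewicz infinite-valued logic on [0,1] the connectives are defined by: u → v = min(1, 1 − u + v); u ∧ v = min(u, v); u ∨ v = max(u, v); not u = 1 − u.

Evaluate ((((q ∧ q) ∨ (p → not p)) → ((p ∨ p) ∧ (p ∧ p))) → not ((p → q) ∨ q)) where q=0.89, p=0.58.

0.31

(q ∧ q) = min(0.89, 0.89) = 0.89
not p: Łukasiewicz ¬ gives 1 − 0.58 = 0.42
(p → not p): min(1, 1 − 0.58 + 0.42) = 0.84
((q ∧ q) ∨ (p → not p)) = max(0.89, 0.84) = 0.89
(p ∨ p) = max(0.58, 0.58) = 0.58
(p ∧ p) = min(0.58, 0.58) = 0.58
((p ∨ p) ∧ (p ∧ p)) = min(0.58, 0.58) = 0.58
(((q ∧ q) ∨ (p → not p)) → ((p ∨ p) ∧ (p ∧ p))): min(1, 1 − 0.89 + 0.58) = 0.69
(p → q): min(1, 1 − 0.58 + 0.89) = 1
((p → q) ∨ q) = max(1, 0.89) = 1
not ((p → q) ∨ q): Łukasiewicz ¬ gives 1 − 1 = 0
((((q ∧ q) ∨ (p → not p)) → ((p ∨ p) ∧ (p ∧ p))) → not ((p → q) ∨ q)): min(1, 1 − 0.69 + 0) = 0.31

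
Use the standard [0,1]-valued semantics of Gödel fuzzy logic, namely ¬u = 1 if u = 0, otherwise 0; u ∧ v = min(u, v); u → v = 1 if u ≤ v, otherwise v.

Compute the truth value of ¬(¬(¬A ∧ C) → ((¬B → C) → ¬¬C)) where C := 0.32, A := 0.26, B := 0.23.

0.00

¬A: Gödel ¬ of 0.26 = 0 (operand ≠ 0)
(¬A ∧ C) = min(0, 0.32) = 0
¬(¬A ∧ C): Gödel ¬ of 0 = 1 (operand is 0)
¬B: Gödel ¬ of 0.23 = 0 (operand ≠ 0)
(¬B → C): 0 ≤ 0.32, so result = 1
¬C: Gödel ¬ of 0.32 = 0 (operand ≠ 0)
¬¬C: Gödel ¬ of 0 = 1 (operand is 0)
((¬B → C) → ¬¬C): 1 ≤ 1, so result = 1
(¬(¬A ∧ C) → ((¬B → C) → ¬¬C)): 1 ≤ 1, so result = 1
¬(¬(¬A ∧ C) → ((¬B → C) → ¬¬C)): Gödel ¬ of 1 = 0 (operand ≠ 0)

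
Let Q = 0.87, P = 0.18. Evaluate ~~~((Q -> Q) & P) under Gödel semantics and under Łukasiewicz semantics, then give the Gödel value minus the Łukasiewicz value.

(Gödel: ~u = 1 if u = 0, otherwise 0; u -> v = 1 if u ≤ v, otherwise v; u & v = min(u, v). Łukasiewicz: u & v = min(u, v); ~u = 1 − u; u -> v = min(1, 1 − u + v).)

-0.82

Gödel evaluation:
  (Q -> Q): 0.87 ≤ 0.87, so result = 1
  ((Q -> Q) & P) = min(1, 0.18) = 0.18
  ~((Q -> Q) & P): Gödel ¬ of 0.18 = 0 (operand ≠ 0)
  ~~((Q -> Q) & P): Gödel ¬ of 0 = 1 (operand is 0)
  ~~~((Q -> Q) & P): Gödel ¬ of 1 = 0 (operand ≠ 0)
  Gödel value = 0
Łukasiewicz evaluation:
  (Q -> Q): min(1, 1 − 0.87 + 0.87) = 1
  ((Q -> Q) & P) = min(1, 0.18) = 0.18
  ~((Q -> Q) & P): Łukasiewicz ¬ gives 1 − 0.18 = 0.82
  ~~((Q -> Q) & P): Łukasiewicz ¬ gives 1 − 0.82 = 0.18
  ~~~((Q -> Q) & P): Łukasiewicz ¬ gives 1 − 0.18 = 0.82
  Łukasiewicz value = 0.82
Difference: 0 − 0.82 = -0.82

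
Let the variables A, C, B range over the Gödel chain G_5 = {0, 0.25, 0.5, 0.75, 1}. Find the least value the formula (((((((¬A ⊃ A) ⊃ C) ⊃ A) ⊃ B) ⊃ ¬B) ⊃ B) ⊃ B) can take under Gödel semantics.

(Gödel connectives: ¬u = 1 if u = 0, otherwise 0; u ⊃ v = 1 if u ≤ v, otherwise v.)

The minimum is attained at A = 0, C = 0, B = 0.25:
  ¬A: Gödel ¬ of 0 = 1 (operand is 0)
  (¬A ⊃ A): 1 > 0, so result = 0
  ((¬A ⊃ A) ⊃ C): 0 ≤ 0, so result = 1
  (((¬A ⊃ A) ⊃ C) ⊃ A): 1 > 0, so result = 0
  ((((¬A ⊃ A) ⊃ C) ⊃ A) ⊃ B): 0 ≤ 0.25, so result = 1
  ¬B: Gödel ¬ of 0.25 = 0 (operand ≠ 0)
  (((((¬A ⊃ A) ⊃ C) ⊃ A) ⊃ B) ⊃ ¬B): 1 > 0, so result = 0
  ((((((¬A ⊃ A) ⊃ C) ⊃ A) ⊃ B) ⊃ ¬B) ⊃ B): 0 ≤ 0.25, so result = 1
  (((((((¬A ⊃ A) ⊃ C) ⊃ A) ⊃ B) ⊃ ¬B) ⊃ B) ⊃ B): 1 > 0.25, so result = 0.25
Checking all 125 assignments confirms none give a value below 0.25.

0.25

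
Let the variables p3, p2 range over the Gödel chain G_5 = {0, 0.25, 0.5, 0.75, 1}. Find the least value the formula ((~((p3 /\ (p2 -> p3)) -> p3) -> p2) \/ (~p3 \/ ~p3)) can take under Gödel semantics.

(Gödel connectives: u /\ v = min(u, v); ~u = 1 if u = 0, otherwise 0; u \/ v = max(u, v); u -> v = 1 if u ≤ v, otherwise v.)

1.00

Every assignment gives 1. For instance at p3 = 0, p2 = 0:
  (p2 -> p3): 0 ≤ 0, so result = 1
  (p3 /\ (p2 -> p3)) = min(0, 1) = 0
  ((p3 /\ (p2 -> p3)) -> p3): 0 ≤ 0, so result = 1
  ~((p3 /\ (p2 -> p3)) -> p3): Gödel ¬ of 1 = 0 (operand ≠ 0)
  (~((p3 /\ (p2 -> p3)) -> p3) -> p2): 0 ≤ 0, so result = 1
  ~p3: Gödel ¬ of 0 = 1 (operand is 0)
  ~p3: Gödel ¬ of 0 = 1 (operand is 0)
  (~p3 \/ ~p3) = max(1, 1) = 1
  ((~((p3 /\ (p2 -> p3)) -> p3) -> p2) \/ (~p3 \/ ~p3)) = max(1, 1) = 1
All 25 assignments give value 1 — the formula is a G_5-tautology.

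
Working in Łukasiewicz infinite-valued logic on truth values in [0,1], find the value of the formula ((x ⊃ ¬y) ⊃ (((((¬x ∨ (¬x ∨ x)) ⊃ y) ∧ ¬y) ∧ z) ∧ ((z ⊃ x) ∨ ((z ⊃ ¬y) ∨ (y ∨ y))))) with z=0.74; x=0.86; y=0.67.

0.86

¬y: Łukasiewicz ¬ gives 1 − 0.67 = 0.33
(x ⊃ ¬y): min(1, 1 − 0.86 + 0.33) = 0.47
¬x: Łukasiewicz ¬ gives 1 − 0.86 = 0.14
¬x: Łukasiewicz ¬ gives 1 − 0.86 = 0.14
(¬x ∨ x) = max(0.14, 0.86) = 0.86
(¬x ∨ (¬x ∨ x)) = max(0.14, 0.86) = 0.86
((¬x ∨ (¬x ∨ x)) ⊃ y): min(1, 1 − 0.86 + 0.67) = 0.81
¬y: Łukasiewicz ¬ gives 1 − 0.67 = 0.33
(((¬x ∨ (¬x ∨ x)) ⊃ y) ∧ ¬y) = min(0.81, 0.33) = 0.33
((((¬x ∨ (¬x ∨ x)) ⊃ y) ∧ ¬y) ∧ z) = min(0.33, 0.74) = 0.33
(z ⊃ x): min(1, 1 − 0.74 + 0.86) = 1
¬y: Łukasiewicz ¬ gives 1 − 0.67 = 0.33
(z ⊃ ¬y): min(1, 1 − 0.74 + 0.33) = 0.59
(y ∨ y) = max(0.67, 0.67) = 0.67
((z ⊃ ¬y) ∨ (y ∨ y)) = max(0.59, 0.67) = 0.67
((z ⊃ x) ∨ ((z ⊃ ¬y) ∨ (y ∨ y))) = max(1, 0.67) = 1
(((((¬x ∨ (¬x ∨ x)) ⊃ y) ∧ ¬y) ∧ z) ∧ ((z ⊃ x) ∨ ((z ⊃ ¬y) ∨ (y ∨ y)))) = min(0.33, 1) = 0.33
((x ⊃ ¬y) ⊃ (((((¬x ∨ (¬x ∨ x)) ⊃ y) ∧ ¬y) ∧ z) ∧ ((z ⊃ x) ∨ ((z ⊃ ¬y) ∨ (y ∨ y))))): min(1, 1 − 0.47 + 0.33) = 0.86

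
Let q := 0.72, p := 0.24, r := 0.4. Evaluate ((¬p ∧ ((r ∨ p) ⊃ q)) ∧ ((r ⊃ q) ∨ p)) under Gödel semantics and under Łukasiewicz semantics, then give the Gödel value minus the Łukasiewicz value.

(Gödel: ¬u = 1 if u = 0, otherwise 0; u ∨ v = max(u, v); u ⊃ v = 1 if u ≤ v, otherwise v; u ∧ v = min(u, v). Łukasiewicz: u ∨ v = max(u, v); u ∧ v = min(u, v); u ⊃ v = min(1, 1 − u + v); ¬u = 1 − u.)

Gödel evaluation:
  ¬p: Gödel ¬ of 0.24 = 0 (operand ≠ 0)
  (r ∨ p) = max(0.4, 0.24) = 0.4
  ((r ∨ p) ⊃ q): 0.4 ≤ 0.72, so result = 1
  (¬p ∧ ((r ∨ p) ⊃ q)) = min(0, 1) = 0
  (r ⊃ q): 0.4 ≤ 0.72, so result = 1
  ((r ⊃ q) ∨ p) = max(1, 0.24) = 1
  ((¬p ∧ ((r ∨ p) ⊃ q)) ∧ ((r ⊃ q) ∨ p)) = min(0, 1) = 0
  Gödel value = 0
Łukasiewicz evaluation:
  ¬p: Łukasiewicz ¬ gives 1 − 0.24 = 0.76
  (r ∨ p) = max(0.4, 0.24) = 0.4
  ((r ∨ p) ⊃ q): min(1, 1 − 0.4 + 0.72) = 1
  (¬p ∧ ((r ∨ p) ⊃ q)) = min(0.76, 1) = 0.76
  (r ⊃ q): min(1, 1 − 0.4 + 0.72) = 1
  ((r ⊃ q) ∨ p) = max(1, 0.24) = 1
  ((¬p ∧ ((r ∨ p) ⊃ q)) ∧ ((r ⊃ q) ∨ p)) = min(0.76, 1) = 0.76
  Łukasiewicz value = 0.76
Difference: 0 − 0.76 = -0.76

-0.76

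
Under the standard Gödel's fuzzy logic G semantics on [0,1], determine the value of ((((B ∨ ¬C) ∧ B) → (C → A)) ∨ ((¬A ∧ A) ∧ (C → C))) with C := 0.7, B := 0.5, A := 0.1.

0.10

¬C: Gödel ¬ of 0.7 = 0 (operand ≠ 0)
(B ∨ ¬C) = max(0.5, 0) = 0.5
((B ∨ ¬C) ∧ B) = min(0.5, 0.5) = 0.5
(C → A): 0.7 > 0.1, so result = 0.1
(((B ∨ ¬C) ∧ B) → (C → A)): 0.5 > 0.1, so result = 0.1
¬A: Gödel ¬ of 0.1 = 0 (operand ≠ 0)
(¬A ∧ A) = min(0, 0.1) = 0
(C → C): 0.7 ≤ 0.7, so result = 1
((¬A ∧ A) ∧ (C → C)) = min(0, 1) = 0
((((B ∨ ¬C) ∧ B) → (C → A)) ∨ ((¬A ∧ A) ∧ (C → C))) = max(0.1, 0) = 0.1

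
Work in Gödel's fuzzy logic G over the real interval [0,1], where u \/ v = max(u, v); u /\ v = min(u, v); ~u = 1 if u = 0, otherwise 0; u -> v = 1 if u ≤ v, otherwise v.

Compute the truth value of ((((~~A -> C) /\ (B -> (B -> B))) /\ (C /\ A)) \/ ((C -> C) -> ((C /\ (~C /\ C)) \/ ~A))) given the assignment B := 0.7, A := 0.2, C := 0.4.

~A: Gödel ¬ of 0.2 = 0 (operand ≠ 0)
~~A: Gödel ¬ of 0 = 1 (operand is 0)
(~~A -> C): 1 > 0.4, so result = 0.4
(B -> B): 0.7 ≤ 0.7, so result = 1
(B -> (B -> B)): 0.7 ≤ 1, so result = 1
((~~A -> C) /\ (B -> (B -> B))) = min(0.4, 1) = 0.4
(C /\ A) = min(0.4, 0.2) = 0.2
(((~~A -> C) /\ (B -> (B -> B))) /\ (C /\ A)) = min(0.4, 0.2) = 0.2
(C -> C): 0.4 ≤ 0.4, so result = 1
~C: Gödel ¬ of 0.4 = 0 (operand ≠ 0)
(~C /\ C) = min(0, 0.4) = 0
(C /\ (~C /\ C)) = min(0.4, 0) = 0
~A: Gödel ¬ of 0.2 = 0 (operand ≠ 0)
((C /\ (~C /\ C)) \/ ~A) = max(0, 0) = 0
((C -> C) -> ((C /\ (~C /\ C)) \/ ~A)): 1 > 0, so result = 0
((((~~A -> C) /\ (B -> (B -> B))) /\ (C /\ A)) \/ ((C -> C) -> ((C /\ (~C /\ C)) \/ ~A))) = max(0.2, 0) = 0.2

0.20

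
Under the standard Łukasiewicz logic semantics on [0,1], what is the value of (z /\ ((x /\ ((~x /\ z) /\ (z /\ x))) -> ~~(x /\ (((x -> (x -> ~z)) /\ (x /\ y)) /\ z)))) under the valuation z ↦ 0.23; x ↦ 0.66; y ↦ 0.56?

~x: Łukasiewicz ¬ gives 1 − 0.66 = 0.34
(~x /\ z) = min(0.34, 0.23) = 0.23
(z /\ x) = min(0.23, 0.66) = 0.23
((~x /\ z) /\ (z /\ x)) = min(0.23, 0.23) = 0.23
(x /\ ((~x /\ z) /\ (z /\ x))) = min(0.66, 0.23) = 0.23
~z: Łukasiewicz ¬ gives 1 − 0.23 = 0.77
(x -> ~z): min(1, 1 − 0.66 + 0.77) = 1
(x -> (x -> ~z)): min(1, 1 − 0.66 + 1) = 1
(x /\ y) = min(0.66, 0.56) = 0.56
((x -> (x -> ~z)) /\ (x /\ y)) = min(1, 0.56) = 0.56
(((x -> (x -> ~z)) /\ (x /\ y)) /\ z) = min(0.56, 0.23) = 0.23
(x /\ (((x -> (x -> ~z)) /\ (x /\ y)) /\ z)) = min(0.66, 0.23) = 0.23
~(x /\ (((x -> (x -> ~z)) /\ (x /\ y)) /\ z)): Łukasiewicz ¬ gives 1 − 0.23 = 0.77
~~(x /\ (((x -> (x -> ~z)) /\ (x /\ y)) /\ z)): Łukasiewicz ¬ gives 1 − 0.77 = 0.23
((x /\ ((~x /\ z) /\ (z /\ x))) -> ~~(x /\ (((x -> (x -> ~z)) /\ (x /\ y)) /\ z))): min(1, 1 − 0.23 + 0.23) = 1
(z /\ ((x /\ ((~x /\ z) /\ (z /\ x))) -> ~~(x /\ (((x -> (x -> ~z)) /\ (x /\ y)) /\ z)))) = min(0.23, 1) = 0.23

0.23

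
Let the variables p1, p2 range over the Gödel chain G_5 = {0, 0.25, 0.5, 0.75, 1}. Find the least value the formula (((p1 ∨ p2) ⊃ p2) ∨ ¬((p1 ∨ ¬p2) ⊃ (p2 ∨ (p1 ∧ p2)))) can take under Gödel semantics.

The minimum is attained at p1 = 0.5, p2 = 0.25:
  (p1 ∨ p2) = max(0.5, 0.25) = 0.5
  ((p1 ∨ p2) ⊃ p2): 0.5 > 0.25, so result = 0.25
  ¬p2: Gödel ¬ of 0.25 = 0 (operand ≠ 0)
  (p1 ∨ ¬p2) = max(0.5, 0) = 0.5
  (p1 ∧ p2) = min(0.5, 0.25) = 0.25
  (p2 ∨ (p1 ∧ p2)) = max(0.25, 0.25) = 0.25
  ((p1 ∨ ¬p2) ⊃ (p2 ∨ (p1 ∧ p2))): 0.5 > 0.25, so result = 0.25
  ¬((p1 ∨ ¬p2) ⊃ (p2 ∨ (p1 ∧ p2))): Gödel ¬ of 0.25 = 0 (operand ≠ 0)
  (((p1 ∨ p2) ⊃ p2) ∨ ¬((p1 ∨ ¬p2) ⊃ (p2 ∨ (p1 ∧ p2)))) = max(0.25, 0) = 0.25
Checking all 25 assignments confirms none give a value below 0.25.

0.25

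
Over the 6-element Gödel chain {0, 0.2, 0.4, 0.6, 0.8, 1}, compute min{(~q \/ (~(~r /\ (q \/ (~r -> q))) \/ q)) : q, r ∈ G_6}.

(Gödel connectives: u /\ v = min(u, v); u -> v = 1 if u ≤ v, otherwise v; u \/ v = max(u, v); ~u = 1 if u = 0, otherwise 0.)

0.20

The minimum is attained at q = 0.2, r = 0:
  ~q: Gödel ¬ of 0.2 = 0 (operand ≠ 0)
  ~r: Gödel ¬ of 0 = 1 (operand is 0)
  ~r: Gödel ¬ of 0 = 1 (operand is 0)
  (~r -> q): 1 > 0.2, so result = 0.2
  (q \/ (~r -> q)) = max(0.2, 0.2) = 0.2
  (~r /\ (q \/ (~r -> q))) = min(1, 0.2) = 0.2
  ~(~r /\ (q \/ (~r -> q))): Gödel ¬ of 0.2 = 0 (operand ≠ 0)
  (~(~r /\ (q \/ (~r -> q))) \/ q) = max(0, 0.2) = 0.2
  (~q \/ (~(~r /\ (q \/ (~r -> q))) \/ q)) = max(0, 0.2) = 0.2
Checking all 36 assignments confirms none give a value below 0.20.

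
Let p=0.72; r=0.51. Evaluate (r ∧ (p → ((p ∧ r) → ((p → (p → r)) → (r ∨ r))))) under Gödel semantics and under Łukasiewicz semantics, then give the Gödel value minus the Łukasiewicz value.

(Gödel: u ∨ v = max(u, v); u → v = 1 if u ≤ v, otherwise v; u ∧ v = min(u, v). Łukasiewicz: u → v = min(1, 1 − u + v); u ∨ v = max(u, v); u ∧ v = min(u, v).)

0.00

Gödel evaluation:
  (p ∧ r) = min(0.72, 0.51) = 0.51
  (p → r): 0.72 > 0.51, so result = 0.51
  (p → (p → r)): 0.72 > 0.51, so result = 0.51
  (r ∨ r) = max(0.51, 0.51) = 0.51
  ((p → (p → r)) → (r ∨ r)): 0.51 ≤ 0.51, so result = 1
  ((p ∧ r) → ((p → (p → r)) → (r ∨ r))): 0.51 ≤ 1, so result = 1
  (p → ((p ∧ r) → ((p → (p → r)) → (r ∨ r)))): 0.72 ≤ 1, so result = 1
  (r ∧ (p → ((p ∧ r) → ((p → (p → r)) → (r ∨ r))))) = min(0.51, 1) = 0.51
  Gödel value = 0.51
Łukasiewicz evaluation:
  (p ∧ r) = min(0.72, 0.51) = 0.51
  (p → r): min(1, 1 − 0.72 + 0.51) = 0.79
  (p → (p → r)): min(1, 1 − 0.72 + 0.79) = 1
  (r ∨ r) = max(0.51, 0.51) = 0.51
  ((p → (p → r)) → (r ∨ r)): min(1, 1 − 1 + 0.51) = 0.51
  ((p ∧ r) → ((p → (p → r)) → (r ∨ r))): min(1, 1 − 0.51 + 0.51) = 1
  (p → ((p ∧ r) → ((p → (p → r)) → (r ∨ r)))): min(1, 1 − 0.72 + 1) = 1
  (r ∧ (p → ((p ∧ r) → ((p → (p → r)) → (r ∨ r))))) = min(0.51, 1) = 0.51
  Łukasiewicz value = 0.51
Difference: 0.51 − 0.51 = 0.00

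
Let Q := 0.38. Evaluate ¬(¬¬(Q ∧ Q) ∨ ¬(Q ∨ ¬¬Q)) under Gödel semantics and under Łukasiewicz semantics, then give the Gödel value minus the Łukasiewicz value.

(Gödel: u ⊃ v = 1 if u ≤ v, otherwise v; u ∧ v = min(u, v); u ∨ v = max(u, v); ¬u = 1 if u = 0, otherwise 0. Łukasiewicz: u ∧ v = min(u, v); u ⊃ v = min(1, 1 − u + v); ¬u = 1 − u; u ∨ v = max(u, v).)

Gödel evaluation:
  (Q ∧ Q) = min(0.38, 0.38) = 0.38
  ¬(Q ∧ Q): Gödel ¬ of 0.38 = 0 (operand ≠ 0)
  ¬¬(Q ∧ Q): Gödel ¬ of 0 = 1 (operand is 0)
  ¬Q: Gödel ¬ of 0.38 = 0 (operand ≠ 0)
  ¬¬Q: Gödel ¬ of 0 = 1 (operand is 0)
  (Q ∨ ¬¬Q) = max(0.38, 1) = 1
  ¬(Q ∨ ¬¬Q): Gödel ¬ of 1 = 0 (operand ≠ 0)
  (¬¬(Q ∧ Q) ∨ ¬(Q ∨ ¬¬Q)) = max(1, 0) = 1
  ¬(¬¬(Q ∧ Q) ∨ ¬(Q ∨ ¬¬Q)): Gödel ¬ of 1 = 0 (operand ≠ 0)
  Gödel value = 0
Łukasiewicz evaluation:
  (Q ∧ Q) = min(0.38, 0.38) = 0.38
  ¬(Q ∧ Q): Łukasiewicz ¬ gives 1 − 0.38 = 0.62
  ¬¬(Q ∧ Q): Łukasiewicz ¬ gives 1 − 0.62 = 0.38
  ¬Q: Łukasiewicz ¬ gives 1 − 0.38 = 0.62
  ¬¬Q: Łukasiewicz ¬ gives 1 − 0.62 = 0.38
  (Q ∨ ¬¬Q) = max(0.38, 0.38) = 0.38
  ¬(Q ∨ ¬¬Q): Łukasiewicz ¬ gives 1 − 0.38 = 0.62
  (¬¬(Q ∧ Q) ∨ ¬(Q ∨ ¬¬Q)) = max(0.38, 0.62) = 0.62
  ¬(¬¬(Q ∧ Q) ∨ ¬(Q ∨ ¬¬Q)): Łukasiewicz ¬ gives 1 − 0.62 = 0.38
  Łukasiewicz value = 0.38
Difference: 0 − 0.38 = -0.38

-0.38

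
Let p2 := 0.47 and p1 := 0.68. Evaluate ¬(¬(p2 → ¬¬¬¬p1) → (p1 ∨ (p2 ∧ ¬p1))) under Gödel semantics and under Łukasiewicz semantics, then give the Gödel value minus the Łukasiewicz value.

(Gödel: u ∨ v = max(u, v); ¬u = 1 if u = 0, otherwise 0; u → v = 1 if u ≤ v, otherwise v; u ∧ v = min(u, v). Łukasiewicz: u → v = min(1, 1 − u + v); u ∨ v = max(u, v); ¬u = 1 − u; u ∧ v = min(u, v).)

Gödel evaluation:
  ¬p1: Gödel ¬ of 0.68 = 0 (operand ≠ 0)
  ¬¬p1: Gödel ¬ of 0 = 1 (operand is 0)
  ¬¬¬p1: Gödel ¬ of 1 = 0 (operand ≠ 0)
  ¬¬¬¬p1: Gödel ¬ of 0 = 1 (operand is 0)
  (p2 → ¬¬¬¬p1): 0.47 ≤ 1, so result = 1
  ¬(p2 → ¬¬¬¬p1): Gödel ¬ of 1 = 0 (operand ≠ 0)
  ¬p1: Gödel ¬ of 0.68 = 0 (operand ≠ 0)
  (p2 ∧ ¬p1) = min(0.47, 0) = 0
  (p1 ∨ (p2 ∧ ¬p1)) = max(0.68, 0) = 0.68
  (¬(p2 → ¬¬¬¬p1) → (p1 ∨ (p2 ∧ ¬p1))): 0 ≤ 0.68, so result = 1
  ¬(¬(p2 → ¬¬¬¬p1) → (p1 ∨ (p2 ∧ ¬p1))): Gödel ¬ of 1 = 0 (operand ≠ 0)
  Gödel value = 0
Łukasiewicz evaluation:
  ¬p1: Łukasiewicz ¬ gives 1 − 0.68 = 0.32
  ¬¬p1: Łukasiewicz ¬ gives 1 − 0.32 = 0.68
  ¬¬¬p1: Łukasiewicz ¬ gives 1 − 0.68 = 0.32
  ¬¬¬¬p1: Łukasiewicz ¬ gives 1 − 0.32 = 0.68
  (p2 → ¬¬¬¬p1): min(1, 1 − 0.47 + 0.68) = 1
  ¬(p2 → ¬¬¬¬p1): Łukasiewicz ¬ gives 1 − 1 = 0
  ¬p1: Łukasiewicz ¬ gives 1 − 0.68 = 0.32
  (p2 ∧ ¬p1) = min(0.47, 0.32) = 0.32
  (p1 ∨ (p2 ∧ ¬p1)) = max(0.68, 0.32) = 0.68
  (¬(p2 → ¬¬¬¬p1) → (p1 ∨ (p2 ∧ ¬p1))): min(1, 1 − 0 + 0.68) = 1
  ¬(¬(p2 → ¬¬¬¬p1) → (p1 ∨ (p2 ∧ ¬p1))): Łukasiewicz ¬ gives 1 − 1 = 0
  Łukasiewicz value = 0
Difference: 0 − 0 = 0.00

0.00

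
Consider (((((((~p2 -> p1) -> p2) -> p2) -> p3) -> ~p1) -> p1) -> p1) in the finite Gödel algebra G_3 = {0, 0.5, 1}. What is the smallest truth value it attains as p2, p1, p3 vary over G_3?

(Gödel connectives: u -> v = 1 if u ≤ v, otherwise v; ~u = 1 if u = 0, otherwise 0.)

0.50

The minimum is attained at p2 = 0, p1 = 0.5, p3 = 0.5:
  ~p2: Gödel ¬ of 0 = 1 (operand is 0)
  (~p2 -> p1): 1 > 0.5, so result = 0.5
  ((~p2 -> p1) -> p2): 0.5 > 0, so result = 0
  (((~p2 -> p1) -> p2) -> p2): 0 ≤ 0, so result = 1
  ((((~p2 -> p1) -> p2) -> p2) -> p3): 1 > 0.5, so result = 0.5
  ~p1: Gödel ¬ of 0.5 = 0 (operand ≠ 0)
  (((((~p2 -> p1) -> p2) -> p2) -> p3) -> ~p1): 0.5 > 0, so result = 0
  ((((((~p2 -> p1) -> p2) -> p2) -> p3) -> ~p1) -> p1): 0 ≤ 0.5, so result = 1
  (((((((~p2 -> p1) -> p2) -> p2) -> p3) -> ~p1) -> p1) -> p1): 1 > 0.5, so result = 0.5
Checking all 27 assignments confirms none give a value below 0.50.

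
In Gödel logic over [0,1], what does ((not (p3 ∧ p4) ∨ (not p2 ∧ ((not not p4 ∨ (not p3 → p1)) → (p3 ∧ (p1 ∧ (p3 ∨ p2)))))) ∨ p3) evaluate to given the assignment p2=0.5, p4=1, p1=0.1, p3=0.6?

(p3 ∧ p4) = min(0.6, 1) = 0.6
not (p3 ∧ p4): Gödel ¬ of 0.6 = 0 (operand ≠ 0)
not p2: Gödel ¬ of 0.5 = 0 (operand ≠ 0)
not p4: Gödel ¬ of 1 = 0 (operand ≠ 0)
not not p4: Gödel ¬ of 0 = 1 (operand is 0)
not p3: Gödel ¬ of 0.6 = 0 (operand ≠ 0)
(not p3 → p1): 0 ≤ 0.1, so result = 1
(not not p4 ∨ (not p3 → p1)) = max(1, 1) = 1
(p3 ∨ p2) = max(0.6, 0.5) = 0.6
(p1 ∧ (p3 ∨ p2)) = min(0.1, 0.6) = 0.1
(p3 ∧ (p1 ∧ (p3 ∨ p2))) = min(0.6, 0.1) = 0.1
((not not p4 ∨ (not p3 → p1)) → (p3 ∧ (p1 ∧ (p3 ∨ p2)))): 1 > 0.1, so result = 0.1
(not p2 ∧ ((not not p4 ∨ (not p3 → p1)) → (p3 ∧ (p1 ∧ (p3 ∨ p2))))) = min(0, 0.1) = 0
(not (p3 ∧ p4) ∨ (not p2 ∧ ((not not p4 ∨ (not p3 → p1)) → (p3 ∧ (p1 ∧ (p3 ∨ p2)))))) = max(0, 0) = 0
((not (p3 ∧ p4) ∨ (not p2 ∧ ((not not p4 ∨ (not p3 → p1)) → (p3 ∧ (p1 ∧ (p3 ∨ p2)))))) ∨ p3) = max(0, 0.6) = 0.6

0.60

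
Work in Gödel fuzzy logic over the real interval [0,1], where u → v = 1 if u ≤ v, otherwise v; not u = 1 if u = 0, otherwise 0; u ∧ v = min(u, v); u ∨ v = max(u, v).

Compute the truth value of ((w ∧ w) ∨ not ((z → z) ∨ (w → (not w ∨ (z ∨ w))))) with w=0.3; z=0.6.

(w ∧ w) = min(0.3, 0.3) = 0.3
(z → z): 0.6 ≤ 0.6, so result = 1
not w: Gödel ¬ of 0.3 = 0 (operand ≠ 0)
(z ∨ w) = max(0.6, 0.3) = 0.6
(not w ∨ (z ∨ w)) = max(0, 0.6) = 0.6
(w → (not w ∨ (z ∨ w))): 0.3 ≤ 0.6, so result = 1
((z → z) ∨ (w → (not w ∨ (z ∨ w)))) = max(1, 1) = 1
not ((z → z) ∨ (w → (not w ∨ (z ∨ w)))): Gödel ¬ of 1 = 0 (operand ≠ 0)
((w ∧ w) ∨ not ((z → z) ∨ (w → (not w ∨ (z ∨ w))))) = max(0.3, 0) = 0.3

0.30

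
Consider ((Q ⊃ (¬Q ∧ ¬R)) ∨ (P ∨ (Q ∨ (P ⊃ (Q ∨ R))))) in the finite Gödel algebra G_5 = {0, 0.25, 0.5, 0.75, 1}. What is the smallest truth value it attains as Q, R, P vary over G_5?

The minimum is attained at Q = 0.25, R = 0, P = 0.5:
  ¬Q: Gödel ¬ of 0.25 = 0 (operand ≠ 0)
  ¬R: Gödel ¬ of 0 = 1 (operand is 0)
  (¬Q ∧ ¬R) = min(0, 1) = 0
  (Q ⊃ (¬Q ∧ ¬R)): 0.25 > 0, so result = 0
  (Q ∨ R) = max(0.25, 0) = 0.25
  (P ⊃ (Q ∨ R)): 0.5 > 0.25, so result = 0.25
  (Q ∨ (P ⊃ (Q ∨ R))) = max(0.25, 0.25) = 0.25
  (P ∨ (Q ∨ (P ⊃ (Q ∨ R)))) = max(0.5, 0.25) = 0.5
  ((Q ⊃ (¬Q ∧ ¬R)) ∨ (P ∨ (Q ∨ (P ⊃ (Q ∨ R))))) = max(0, 0.5) = 0.5
Checking all 125 assignments confirms none give a value below 0.50.

0.50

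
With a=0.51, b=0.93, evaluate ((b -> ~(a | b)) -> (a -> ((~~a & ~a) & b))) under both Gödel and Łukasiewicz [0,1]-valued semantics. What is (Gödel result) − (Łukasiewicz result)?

Gödel evaluation:
  (a | b) = max(0.51, 0.93) = 0.93
  ~(a | b): Gödel ¬ of 0.93 = 0 (operand ≠ 0)
  (b -> ~(a | b)): 0.93 > 0, so result = 0
  ~a: Gödel ¬ of 0.51 = 0 (operand ≠ 0)
  ~~a: Gödel ¬ of 0 = 1 (operand is 0)
  ~a: Gödel ¬ of 0.51 = 0 (operand ≠ 0)
  (~~a & ~a) = min(1, 0) = 0
  ((~~a & ~a) & b) = min(0, 0.93) = 0
  (a -> ((~~a & ~a) & b)): 0.51 > 0, so result = 0
  ((b -> ~(a | b)) -> (a -> ((~~a & ~a) & b))): 0 ≤ 0, so result = 1
  Gödel value = 1
Łukasiewicz evaluation:
  (a | b) = max(0.51, 0.93) = 0.93
  ~(a | b): Łukasiewicz ¬ gives 1 − 0.93 = 0.07
  (b -> ~(a | b)): min(1, 1 − 0.93 + 0.07) = 0.14
  ~a: Łukasiewicz ¬ gives 1 − 0.51 = 0.49
  ~~a: Łukasiewicz ¬ gives 1 − 0.49 = 0.51
  ~a: Łukasiewicz ¬ gives 1 − 0.51 = 0.49
  (~~a & ~a) = min(0.51, 0.49) = 0.49
  ((~~a & ~a) & b) = min(0.49, 0.93) = 0.49
  (a -> ((~~a & ~a) & b)): min(1, 1 − 0.51 + 0.49) = 0.98
  ((b -> ~(a | b)) -> (a -> ((~~a & ~a) & b))): min(1, 1 − 0.14 + 0.98) = 1
  Łukasiewicz value = 1
Difference: 1 − 1 = 0.00

0.00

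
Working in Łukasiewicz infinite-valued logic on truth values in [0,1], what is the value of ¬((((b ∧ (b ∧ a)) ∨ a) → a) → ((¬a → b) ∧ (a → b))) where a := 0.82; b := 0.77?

0.05

(b ∧ a) = min(0.77, 0.82) = 0.77
(b ∧ (b ∧ a)) = min(0.77, 0.77) = 0.77
((b ∧ (b ∧ a)) ∨ a) = max(0.77, 0.82) = 0.82
(((b ∧ (b ∧ a)) ∨ a) → a): min(1, 1 − 0.82 + 0.82) = 1
¬a: Łukasiewicz ¬ gives 1 − 0.82 = 0.18
(¬a → b): min(1, 1 − 0.18 + 0.77) = 1
(a → b): min(1, 1 − 0.82 + 0.77) = 0.95
((¬a → b) ∧ (a → b)) = min(1, 0.95) = 0.95
((((b ∧ (b ∧ a)) ∨ a) → a) → ((¬a → b) ∧ (a → b))): min(1, 1 − 1 + 0.95) = 0.95
¬((((b ∧ (b ∧ a)) ∨ a) → a) → ((¬a → b) ∧ (a → b))): Łukasiewicz ¬ gives 1 − 0.95 = 0.05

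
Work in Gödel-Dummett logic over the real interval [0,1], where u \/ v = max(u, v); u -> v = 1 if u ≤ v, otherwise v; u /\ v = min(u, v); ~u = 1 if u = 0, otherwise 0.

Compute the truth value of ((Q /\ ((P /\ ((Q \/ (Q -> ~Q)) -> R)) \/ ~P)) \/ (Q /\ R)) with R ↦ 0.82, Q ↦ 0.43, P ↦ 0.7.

0.43

~Q: Gödel ¬ of 0.43 = 0 (operand ≠ 0)
(Q -> ~Q): 0.43 > 0, so result = 0
(Q \/ (Q -> ~Q)) = max(0.43, 0) = 0.43
((Q \/ (Q -> ~Q)) -> R): 0.43 ≤ 0.82, so result = 1
(P /\ ((Q \/ (Q -> ~Q)) -> R)) = min(0.7, 1) = 0.7
~P: Gödel ¬ of 0.7 = 0 (operand ≠ 0)
((P /\ ((Q \/ (Q -> ~Q)) -> R)) \/ ~P) = max(0.7, 0) = 0.7
(Q /\ ((P /\ ((Q \/ (Q -> ~Q)) -> R)) \/ ~P)) = min(0.43, 0.7) = 0.43
(Q /\ R) = min(0.43, 0.82) = 0.43
((Q /\ ((P /\ ((Q \/ (Q -> ~Q)) -> R)) \/ ~P)) \/ (Q /\ R)) = max(0.43, 0.43) = 0.43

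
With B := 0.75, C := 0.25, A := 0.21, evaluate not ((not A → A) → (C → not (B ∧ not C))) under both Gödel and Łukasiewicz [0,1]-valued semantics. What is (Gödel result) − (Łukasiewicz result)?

Gödel evaluation:
  not A: Gödel ¬ of 0.21 = 0 (operand ≠ 0)
  (not A → A): 0 ≤ 0.21, so result = 1
  not C: Gödel ¬ of 0.25 = 0 (operand ≠ 0)
  (B ∧ not C) = min(0.75, 0) = 0
  not (B ∧ not C): Gödel ¬ of 0 = 1 (operand is 0)
  (C → not (B ∧ not C)): 0.25 ≤ 1, so result = 1
  ((not A → A) → (C → not (B ∧ not C))): 1 ≤ 1, so result = 1
  not ((not A → A) → (C → not (B ∧ not C))): Gödel ¬ of 1 = 0 (operand ≠ 0)
  Gödel value = 0
Łukasiewicz evaluation:
  not A: Łukasiewicz ¬ gives 1 − 0.21 = 0.79
  (not A → A): min(1, 1 − 0.79 + 0.21) = 0.42
  not C: Łukasiewicz ¬ gives 1 − 0.25 = 0.75
  (B ∧ not C) = min(0.75, 0.75) = 0.75
  not (B ∧ not C): Łukasiewicz ¬ gives 1 − 0.75 = 0.25
  (C → not (B ∧ not C)): min(1, 1 − 0.25 + 0.25) = 1
  ((not A → A) → (C → not (B ∧ not C))): min(1, 1 − 0.42 + 1) = 1
  not ((not A → A) → (C → not (B ∧ not C))): Łukasiewicz ¬ gives 1 − 1 = 0
  Łukasiewicz value = 0
Difference: 0 − 0 = 0.00

0.00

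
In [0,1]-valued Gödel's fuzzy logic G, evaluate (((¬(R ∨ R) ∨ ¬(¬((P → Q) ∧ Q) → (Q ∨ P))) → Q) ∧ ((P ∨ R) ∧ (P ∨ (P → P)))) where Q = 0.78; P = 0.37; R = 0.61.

(R ∨ R) = max(0.61, 0.61) = 0.61
¬(R ∨ R): Gödel ¬ of 0.61 = 0 (operand ≠ 0)
(P → Q): 0.37 ≤ 0.78, so result = 1
((P → Q) ∧ Q) = min(1, 0.78) = 0.78
¬((P → Q) ∧ Q): Gödel ¬ of 0.78 = 0 (operand ≠ 0)
(Q ∨ P) = max(0.78, 0.37) = 0.78
(¬((P → Q) ∧ Q) → (Q ∨ P)): 0 ≤ 0.78, so result = 1
¬(¬((P → Q) ∧ Q) → (Q ∨ P)): Gödel ¬ of 1 = 0 (operand ≠ 0)
(¬(R ∨ R) ∨ ¬(¬((P → Q) ∧ Q) → (Q ∨ P))) = max(0, 0) = 0
((¬(R ∨ R) ∨ ¬(¬((P → Q) ∧ Q) → (Q ∨ P))) → Q): 0 ≤ 0.78, so result = 1
(P ∨ R) = max(0.37, 0.61) = 0.61
(P → P): 0.37 ≤ 0.37, so result = 1
(P ∨ (P → P)) = max(0.37, 1) = 1
((P ∨ R) ∧ (P ∨ (P → P))) = min(0.61, 1) = 0.61
(((¬(R ∨ R) ∨ ¬(¬((P → Q) ∧ Q) → (Q ∨ P))) → Q) ∧ ((P ∨ R) ∧ (P ∨ (P → P)))) = min(1, 0.61) = 0.61

0.61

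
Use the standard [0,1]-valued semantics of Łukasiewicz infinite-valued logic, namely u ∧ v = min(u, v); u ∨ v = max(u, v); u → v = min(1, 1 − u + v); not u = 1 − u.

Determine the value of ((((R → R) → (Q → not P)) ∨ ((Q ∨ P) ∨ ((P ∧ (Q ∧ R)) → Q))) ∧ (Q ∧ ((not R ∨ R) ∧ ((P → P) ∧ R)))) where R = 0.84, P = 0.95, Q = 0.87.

0.84

(R → R): min(1, 1 − 0.84 + 0.84) = 1
not P: Łukasiewicz ¬ gives 1 − 0.95 = 0.05
(Q → not P): min(1, 1 − 0.87 + 0.05) = 0.18
((R → R) → (Q → not P)): min(1, 1 − 1 + 0.18) = 0.18
(Q ∨ P) = max(0.87, 0.95) = 0.95
(Q ∧ R) = min(0.87, 0.84) = 0.84
(P ∧ (Q ∧ R)) = min(0.95, 0.84) = 0.84
((P ∧ (Q ∧ R)) → Q): min(1, 1 − 0.84 + 0.87) = 1
((Q ∨ P) ∨ ((P ∧ (Q ∧ R)) → Q)) = max(0.95, 1) = 1
(((R → R) → (Q → not P)) ∨ ((Q ∨ P) ∨ ((P ∧ (Q ∧ R)) → Q))) = max(0.18, 1) = 1
not R: Łukasiewicz ¬ gives 1 − 0.84 = 0.16
(not R ∨ R) = max(0.16, 0.84) = 0.84
(P → P): min(1, 1 − 0.95 + 0.95) = 1
((P → P) ∧ R) = min(1, 0.84) = 0.84
((not R ∨ R) ∧ ((P → P) ∧ R)) = min(0.84, 0.84) = 0.84
(Q ∧ ((not R ∨ R) ∧ ((P → P) ∧ R))) = min(0.87, 0.84) = 0.84
((((R → R) → (Q → not P)) ∨ ((Q ∨ P) ∨ ((P ∧ (Q ∧ R)) → Q))) ∧ (Q ∧ ((not R ∨ R) ∧ ((P → P) ∧ R)))) = min(1, 0.84) = 0.84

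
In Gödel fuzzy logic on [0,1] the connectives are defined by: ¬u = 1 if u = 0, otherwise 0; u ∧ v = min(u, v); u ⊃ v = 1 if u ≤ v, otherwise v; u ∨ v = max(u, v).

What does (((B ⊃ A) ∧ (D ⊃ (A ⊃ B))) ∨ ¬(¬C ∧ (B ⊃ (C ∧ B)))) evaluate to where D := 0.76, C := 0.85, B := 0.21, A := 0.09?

1.00

(B ⊃ A): 0.21 > 0.09, so result = 0.09
(A ⊃ B): 0.09 ≤ 0.21, so result = 1
(D ⊃ (A ⊃ B)): 0.76 ≤ 1, so result = 1
((B ⊃ A) ∧ (D ⊃ (A ⊃ B))) = min(0.09, 1) = 0.09
¬C: Gödel ¬ of 0.85 = 0 (operand ≠ 0)
(C ∧ B) = min(0.85, 0.21) = 0.21
(B ⊃ (C ∧ B)): 0.21 ≤ 0.21, so result = 1
(¬C ∧ (B ⊃ (C ∧ B))) = min(0, 1) = 0
¬(¬C ∧ (B ⊃ (C ∧ B))): Gödel ¬ of 0 = 1 (operand is 0)
(((B ⊃ A) ∧ (D ⊃ (A ⊃ B))) ∨ ¬(¬C ∧ (B ⊃ (C ∧ B)))) = max(0.09, 1) = 1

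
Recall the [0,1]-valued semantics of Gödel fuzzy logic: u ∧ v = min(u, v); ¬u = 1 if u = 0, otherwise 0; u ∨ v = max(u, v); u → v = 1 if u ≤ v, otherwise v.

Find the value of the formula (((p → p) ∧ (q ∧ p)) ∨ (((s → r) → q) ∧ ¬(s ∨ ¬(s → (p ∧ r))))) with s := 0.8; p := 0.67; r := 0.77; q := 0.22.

0.22

(p → p): 0.67 ≤ 0.67, so result = 1
(q ∧ p) = min(0.22, 0.67) = 0.22
((p → p) ∧ (q ∧ p)) = min(1, 0.22) = 0.22
(s → r): 0.8 > 0.77, so result = 0.77
((s → r) → q): 0.77 > 0.22, so result = 0.22
(p ∧ r) = min(0.67, 0.77) = 0.67
(s → (p ∧ r)): 0.8 > 0.67, so result = 0.67
¬(s → (p ∧ r)): Gödel ¬ of 0.67 = 0 (operand ≠ 0)
(s ∨ ¬(s → (p ∧ r))) = max(0.8, 0) = 0.8
¬(s ∨ ¬(s → (p ∧ r))): Gödel ¬ of 0.8 = 0 (operand ≠ 0)
(((s → r) → q) ∧ ¬(s ∨ ¬(s → (p ∧ r)))) = min(0.22, 0) = 0
(((p → p) ∧ (q ∧ p)) ∨ (((s → r) → q) ∧ ¬(s ∨ ¬(s → (p ∧ r))))) = max(0.22, 0) = 0.22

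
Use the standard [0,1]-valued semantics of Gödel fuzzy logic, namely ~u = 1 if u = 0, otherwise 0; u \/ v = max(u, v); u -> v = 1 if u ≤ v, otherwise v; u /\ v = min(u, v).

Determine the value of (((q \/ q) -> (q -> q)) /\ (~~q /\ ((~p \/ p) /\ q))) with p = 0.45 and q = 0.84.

(q \/ q) = max(0.84, 0.84) = 0.84
(q -> q): 0.84 ≤ 0.84, so result = 1
((q \/ q) -> (q -> q)): 0.84 ≤ 1, so result = 1
~q: Gödel ¬ of 0.84 = 0 (operand ≠ 0)
~~q: Gödel ¬ of 0 = 1 (operand is 0)
~p: Gödel ¬ of 0.45 = 0 (operand ≠ 0)
(~p \/ p) = max(0, 0.45) = 0.45
((~p \/ p) /\ q) = min(0.45, 0.84) = 0.45
(~~q /\ ((~p \/ p) /\ q)) = min(1, 0.45) = 0.45
(((q \/ q) -> (q -> q)) /\ (~~q /\ ((~p \/ p) /\ q))) = min(1, 0.45) = 0.45

0.45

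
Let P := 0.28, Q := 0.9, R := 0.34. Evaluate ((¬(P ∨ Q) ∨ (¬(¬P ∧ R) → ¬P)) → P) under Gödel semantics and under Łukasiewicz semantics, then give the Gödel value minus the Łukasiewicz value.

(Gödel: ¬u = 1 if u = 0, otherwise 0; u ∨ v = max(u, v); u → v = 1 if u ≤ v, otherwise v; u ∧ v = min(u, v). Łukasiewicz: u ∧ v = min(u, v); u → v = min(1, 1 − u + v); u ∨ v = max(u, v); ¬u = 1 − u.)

0.72

Gödel evaluation:
  (P ∨ Q) = max(0.28, 0.9) = 0.9
  ¬(P ∨ Q): Gödel ¬ of 0.9 = 0 (operand ≠ 0)
  ¬P: Gödel ¬ of 0.28 = 0 (operand ≠ 0)
  (¬P ∧ R) = min(0, 0.34) = 0
  ¬(¬P ∧ R): Gödel ¬ of 0 = 1 (operand is 0)
  ¬P: Gödel ¬ of 0.28 = 0 (operand ≠ 0)
  (¬(¬P ∧ R) → ¬P): 1 > 0, so result = 0
  (¬(P ∨ Q) ∨ (¬(¬P ∧ R) → ¬P)) = max(0, 0) = 0
  ((¬(P ∨ Q) ∨ (¬(¬P ∧ R) → ¬P)) → P): 0 ≤ 0.28, so result = 1
  Gödel value = 1
Łukasiewicz evaluation:
  (P ∨ Q) = max(0.28, 0.9) = 0.9
  ¬(P ∨ Q): Łukasiewicz ¬ gives 1 − 0.9 = 0.1
  ¬P: Łukasiewicz ¬ gives 1 − 0.28 = 0.72
  (¬P ∧ R) = min(0.72, 0.34) = 0.34
  ¬(¬P ∧ R): Łukasiewicz ¬ gives 1 − 0.34 = 0.66
  ¬P: Łukasiewicz ¬ gives 1 − 0.28 = 0.72
  (¬(¬P ∧ R) → ¬P): min(1, 1 − 0.66 + 0.72) = 1
  (¬(P ∨ Q) ∨ (¬(¬P ∧ R) → ¬P)) = max(0.1, 1) = 1
  ((¬(P ∨ Q) ∨ (¬(¬P ∧ R) → ¬P)) → P): min(1, 1 − 1 + 0.28) = 0.28
  Łukasiewicz value = 0.28
Difference: 1 − 0.28 = 0.72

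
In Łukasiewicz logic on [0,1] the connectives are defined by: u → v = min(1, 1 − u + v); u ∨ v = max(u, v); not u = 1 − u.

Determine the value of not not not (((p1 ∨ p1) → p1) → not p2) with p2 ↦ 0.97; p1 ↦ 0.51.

0.97

(p1 ∨ p1) = max(0.51, 0.51) = 0.51
((p1 ∨ p1) → p1): min(1, 1 − 0.51 + 0.51) = 1
not p2: Łukasiewicz ¬ gives 1 − 0.97 = 0.03
(((p1 ∨ p1) → p1) → not p2): min(1, 1 − 1 + 0.03) = 0.03
not (((p1 ∨ p1) → p1) → not p2): Łukasiewicz ¬ gives 1 − 0.03 = 0.97
not not (((p1 ∨ p1) → p1) → not p2): Łukasiewicz ¬ gives 1 − 0.97 = 0.03
not not not (((p1 ∨ p1) → p1) → not p2): Łukasiewicz ¬ gives 1 − 0.03 = 0.97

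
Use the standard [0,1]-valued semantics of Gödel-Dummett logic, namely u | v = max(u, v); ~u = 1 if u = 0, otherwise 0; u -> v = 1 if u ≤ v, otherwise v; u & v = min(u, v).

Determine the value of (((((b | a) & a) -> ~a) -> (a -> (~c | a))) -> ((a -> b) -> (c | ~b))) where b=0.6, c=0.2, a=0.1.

(b | a) = max(0.6, 0.1) = 0.6
((b | a) & a) = min(0.6, 0.1) = 0.1
~a: Gödel ¬ of 0.1 = 0 (operand ≠ 0)
(((b | a) & a) -> ~a): 0.1 > 0, so result = 0
~c: Gödel ¬ of 0.2 = 0 (operand ≠ 0)
(~c | a) = max(0, 0.1) = 0.1
(a -> (~c | a)): 0.1 ≤ 0.1, so result = 1
((((b | a) & a) -> ~a) -> (a -> (~c | a))): 0 ≤ 1, so result = 1
(a -> b): 0.1 ≤ 0.6, so result = 1
~b: Gödel ¬ of 0.6 = 0 (operand ≠ 0)
(c | ~b) = max(0.2, 0) = 0.2
((a -> b) -> (c | ~b)): 1 > 0.2, so result = 0.2
(((((b | a) & a) -> ~a) -> (a -> (~c | a))) -> ((a -> b) -> (c | ~b))): 1 > 0.2, so result = 0.2

0.20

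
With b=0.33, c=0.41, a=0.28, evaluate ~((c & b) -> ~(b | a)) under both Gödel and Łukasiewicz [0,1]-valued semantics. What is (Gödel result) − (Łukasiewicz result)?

1.00

Gödel evaluation:
  (c & b) = min(0.41, 0.33) = 0.33
  (b | a) = max(0.33, 0.28) = 0.33
  ~(b | a): Gödel ¬ of 0.33 = 0 (operand ≠ 0)
  ((c & b) -> ~(b | a)): 0.33 > 0, so result = 0
  ~((c & b) -> ~(b | a)): Gödel ¬ of 0 = 1 (operand is 0)
  Gödel value = 1
Łukasiewicz evaluation:
  (c & b) = min(0.41, 0.33) = 0.33
  (b | a) = max(0.33, 0.28) = 0.33
  ~(b | a): Łukasiewicz ¬ gives 1 − 0.33 = 0.67
  ((c & b) -> ~(b | a)): min(1, 1 − 0.33 + 0.67) = 1
  ~((c & b) -> ~(b | a)): Łukasiewicz ¬ gives 1 − 1 = 0
  Łukasiewicz value = 0
Difference: 1 − 0 = 1.00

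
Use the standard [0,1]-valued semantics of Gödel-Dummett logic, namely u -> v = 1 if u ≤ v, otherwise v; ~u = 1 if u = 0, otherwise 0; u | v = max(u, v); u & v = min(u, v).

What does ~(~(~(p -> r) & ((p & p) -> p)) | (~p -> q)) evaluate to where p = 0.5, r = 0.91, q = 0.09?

(p -> r): 0.5 ≤ 0.91, so result = 1
~(p -> r): Gödel ¬ of 1 = 0 (operand ≠ 0)
(p & p) = min(0.5, 0.5) = 0.5
((p & p) -> p): 0.5 ≤ 0.5, so result = 1
(~(p -> r) & ((p & p) -> p)) = min(0, 1) = 0
~(~(p -> r) & ((p & p) -> p)): Gödel ¬ of 0 = 1 (operand is 0)
~p: Gödel ¬ of 0.5 = 0 (operand ≠ 0)
(~p -> q): 0 ≤ 0.09, so result = 1
(~(~(p -> r) & ((p & p) -> p)) | (~p -> q)) = max(1, 1) = 1
~(~(~(p -> r) & ((p & p) -> p)) | (~p -> q)): Gödel ¬ of 1 = 0 (operand ≠ 0)

0.00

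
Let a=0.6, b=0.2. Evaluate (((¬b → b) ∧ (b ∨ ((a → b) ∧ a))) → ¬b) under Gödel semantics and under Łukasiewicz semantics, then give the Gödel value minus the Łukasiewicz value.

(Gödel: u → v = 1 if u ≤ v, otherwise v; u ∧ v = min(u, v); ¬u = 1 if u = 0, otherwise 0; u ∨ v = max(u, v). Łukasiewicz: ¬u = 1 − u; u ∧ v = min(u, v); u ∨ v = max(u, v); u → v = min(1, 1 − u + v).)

-1.00

Gödel evaluation:
  ¬b: Gödel ¬ of 0.2 = 0 (operand ≠ 0)
  (¬b → b): 0 ≤ 0.2, so result = 1
  (a → b): 0.6 > 0.2, so result = 0.2
  ((a → b) ∧ a) = min(0.2, 0.6) = 0.2
  (b ∨ ((a → b) ∧ a)) = max(0.2, 0.2) = 0.2
  ((¬b → b) ∧ (b ∨ ((a → b) ∧ a))) = min(1, 0.2) = 0.2
  ¬b: Gödel ¬ of 0.2 = 0 (operand ≠ 0)
  (((¬b → b) ∧ (b ∨ ((a → b) ∧ a))) → ¬b): 0.2 > 0, so result = 0
  Gödel value = 0
Łukasiewicz evaluation:
  ¬b: Łukasiewicz ¬ gives 1 − 0.2 = 0.8
  (¬b → b): min(1, 1 − 0.8 + 0.2) = 0.4
  (a → b): min(1, 1 − 0.6 + 0.2) = 0.6
  ((a → b) ∧ a) = min(0.6, 0.6) = 0.6
  (b ∨ ((a → b) ∧ a)) = max(0.2, 0.6) = 0.6
  ((¬b → b) ∧ (b ∨ ((a → b) ∧ a))) = min(0.4, 0.6) = 0.4
  ¬b: Łukasiewicz ¬ gives 1 − 0.2 = 0.8
  (((¬b → b) ∧ (b ∨ ((a → b) ∧ a))) → ¬b): min(1, 1 − 0.4 + 0.8) = 1
  Łukasiewicz value = 1
Difference: 0 − 1 = -1.00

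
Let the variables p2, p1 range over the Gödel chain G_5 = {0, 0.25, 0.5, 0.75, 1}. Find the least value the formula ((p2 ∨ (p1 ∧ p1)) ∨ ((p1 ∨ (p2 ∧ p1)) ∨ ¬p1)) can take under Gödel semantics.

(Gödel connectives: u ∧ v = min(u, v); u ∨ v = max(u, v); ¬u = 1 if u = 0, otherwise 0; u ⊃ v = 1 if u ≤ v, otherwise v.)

The minimum is attained at p2 = 0, p1 = 0.25:
  (p1 ∧ p1) = min(0.25, 0.25) = 0.25
  (p2 ∨ (p1 ∧ p1)) = max(0, 0.25) = 0.25
  (p2 ∧ p1) = min(0, 0.25) = 0
  (p1 ∨ (p2 ∧ p1)) = max(0.25, 0) = 0.25
  ¬p1: Gödel ¬ of 0.25 = 0 (operand ≠ 0)
  ((p1 ∨ (p2 ∧ p1)) ∨ ¬p1) = max(0.25, 0) = 0.25
  ((p2 ∨ (p1 ∧ p1)) ∨ ((p1 ∨ (p2 ∧ p1)) ∨ ¬p1)) = max(0.25, 0.25) = 0.25
Checking all 25 assignments confirms none give a value below 0.25.

0.25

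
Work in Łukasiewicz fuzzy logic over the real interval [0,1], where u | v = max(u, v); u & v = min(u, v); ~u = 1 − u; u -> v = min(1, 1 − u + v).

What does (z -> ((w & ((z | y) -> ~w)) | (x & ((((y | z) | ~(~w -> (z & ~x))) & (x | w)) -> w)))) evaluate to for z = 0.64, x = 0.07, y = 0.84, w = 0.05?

(z | y) = max(0.64, 0.84) = 0.84
~w: Łukasiewicz ¬ gives 1 − 0.05 = 0.95
((z | y) -> ~w): min(1, 1 − 0.84 + 0.95) = 1
(w & ((z | y) -> ~w)) = min(0.05, 1) = 0.05
(y | z) = max(0.84, 0.64) = 0.84
~w: Łukasiewicz ¬ gives 1 − 0.05 = 0.95
~x: Łukasiewicz ¬ gives 1 − 0.07 = 0.93
(z & ~x) = min(0.64, 0.93) = 0.64
(~w -> (z & ~x)): min(1, 1 − 0.95 + 0.64) = 0.69
~(~w -> (z & ~x)): Łukasiewicz ¬ gives 1 − 0.69 = 0.31
((y | z) | ~(~w -> (z & ~x))) = max(0.84, 0.31) = 0.84
(x | w) = max(0.07, 0.05) = 0.07
(((y | z) | ~(~w -> (z & ~x))) & (x | w)) = min(0.84, 0.07) = 0.07
((((y | z) | ~(~w -> (z & ~x))) & (x | w)) -> w): min(1, 1 − 0.07 + 0.05) = 0.98
(x & ((((y | z) | ~(~w -> (z & ~x))) & (x | w)) -> w)) = min(0.07, 0.98) = 0.07
((w & ((z | y) -> ~w)) | (x & ((((y | z) | ~(~w -> (z & ~x))) & (x | w)) -> w))) = max(0.05, 0.07) = 0.07
(z -> ((w & ((z | y) -> ~w)) | (x & ((((y | z) | ~(~w -> (z & ~x))) & (x | w)) -> w)))): min(1, 1 − 0.64 + 0.07) = 0.43

0.43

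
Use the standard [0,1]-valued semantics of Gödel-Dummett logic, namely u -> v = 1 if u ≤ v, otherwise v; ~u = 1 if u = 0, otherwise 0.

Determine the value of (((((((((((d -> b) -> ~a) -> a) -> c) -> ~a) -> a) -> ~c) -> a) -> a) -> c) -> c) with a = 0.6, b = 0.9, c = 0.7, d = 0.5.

(d -> b): 0.5 ≤ 0.9, so result = 1
~a: Gödel ¬ of 0.6 = 0 (operand ≠ 0)
((d -> b) -> ~a): 1 > 0, so result = 0
(((d -> b) -> ~a) -> a): 0 ≤ 0.6, so result = 1
((((d -> b) -> ~a) -> a) -> c): 1 > 0.7, so result = 0.7
~a: Gödel ¬ of 0.6 = 0 (operand ≠ 0)
(((((d -> b) -> ~a) -> a) -> c) -> ~a): 0.7 > 0, so result = 0
((((((d -> b) -> ~a) -> a) -> c) -> ~a) -> a): 0 ≤ 0.6, so result = 1
~c: Gödel ¬ of 0.7 = 0 (operand ≠ 0)
(((((((d -> b) -> ~a) -> a) -> c) -> ~a) -> a) -> ~c): 1 > 0, so result = 0
((((((((d -> b) -> ~a) -> a) -> c) -> ~a) -> a) -> ~c) -> a): 0 ≤ 0.6, so result = 1
(((((((((d -> b) -> ~a) -> a) -> c) -> ~a) -> a) -> ~c) -> a) -> a): 1 > 0.6, so result = 0.6
((((((((((d -> b) -> ~a) -> a) -> c) -> ~a) -> a) -> ~c) -> a) -> a) -> c): 0.6 ≤ 0.7, so result = 1
(((((((((((d -> b) -> ~a) -> a) -> c) -> ~a) -> a) -> ~c) -> a) -> a) -> c) -> c): 1 > 0.7, so result = 0.7

0.70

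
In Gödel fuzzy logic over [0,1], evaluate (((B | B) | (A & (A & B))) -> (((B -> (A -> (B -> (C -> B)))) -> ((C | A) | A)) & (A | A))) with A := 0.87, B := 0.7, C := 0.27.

1.00

(B | B) = max(0.7, 0.7) = 0.7
(A & B) = min(0.87, 0.7) = 0.7
(A & (A & B)) = min(0.87, 0.7) = 0.7
((B | B) | (A & (A & B))) = max(0.7, 0.7) = 0.7
(C -> B): 0.27 ≤ 0.7, so result = 1
(B -> (C -> B)): 0.7 ≤ 1, so result = 1
(A -> (B -> (C -> B))): 0.87 ≤ 1, so result = 1
(B -> (A -> (B -> (C -> B)))): 0.7 ≤ 1, so result = 1
(C | A) = max(0.27, 0.87) = 0.87
((C | A) | A) = max(0.87, 0.87) = 0.87
((B -> (A -> (B -> (C -> B)))) -> ((C | A) | A)): 1 > 0.87, so result = 0.87
(A | A) = max(0.87, 0.87) = 0.87
(((B -> (A -> (B -> (C -> B)))) -> ((C | A) | A)) & (A | A)) = min(0.87, 0.87) = 0.87
(((B | B) | (A & (A & B))) -> (((B -> (A -> (B -> (C -> B)))) -> ((C | A) | A)) & (A | A))): 0.7 ≤ 0.87, so result = 1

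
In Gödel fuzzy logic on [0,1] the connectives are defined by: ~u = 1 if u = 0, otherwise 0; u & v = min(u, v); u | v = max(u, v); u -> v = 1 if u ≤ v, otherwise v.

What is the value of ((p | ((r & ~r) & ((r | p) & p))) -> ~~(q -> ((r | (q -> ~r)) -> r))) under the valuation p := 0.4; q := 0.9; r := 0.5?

1.00

~r: Gödel ¬ of 0.5 = 0 (operand ≠ 0)
(r & ~r) = min(0.5, 0) = 0
(r | p) = max(0.5, 0.4) = 0.5
((r | p) & p) = min(0.5, 0.4) = 0.4
((r & ~r) & ((r | p) & p)) = min(0, 0.4) = 0
(p | ((r & ~r) & ((r | p) & p))) = max(0.4, 0) = 0.4
~r: Gödel ¬ of 0.5 = 0 (operand ≠ 0)
(q -> ~r): 0.9 > 0, so result = 0
(r | (q -> ~r)) = max(0.5, 0) = 0.5
((r | (q -> ~r)) -> r): 0.5 ≤ 0.5, so result = 1
(q -> ((r | (q -> ~r)) -> r)): 0.9 ≤ 1, so result = 1
~(q -> ((r | (q -> ~r)) -> r)): Gödel ¬ of 1 = 0 (operand ≠ 0)
~~(q -> ((r | (q -> ~r)) -> r)): Gödel ¬ of 0 = 1 (operand is 0)
((p | ((r & ~r) & ((r | p) & p))) -> ~~(q -> ((r | (q -> ~r)) -> r))): 0.4 ≤ 1, so result = 1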